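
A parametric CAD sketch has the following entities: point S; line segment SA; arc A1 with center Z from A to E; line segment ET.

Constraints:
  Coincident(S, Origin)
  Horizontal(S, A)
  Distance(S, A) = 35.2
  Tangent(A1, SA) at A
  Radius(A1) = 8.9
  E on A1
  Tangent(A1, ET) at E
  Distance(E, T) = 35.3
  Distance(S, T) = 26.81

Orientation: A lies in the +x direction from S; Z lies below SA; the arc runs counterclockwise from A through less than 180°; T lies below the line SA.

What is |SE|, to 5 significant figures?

29.204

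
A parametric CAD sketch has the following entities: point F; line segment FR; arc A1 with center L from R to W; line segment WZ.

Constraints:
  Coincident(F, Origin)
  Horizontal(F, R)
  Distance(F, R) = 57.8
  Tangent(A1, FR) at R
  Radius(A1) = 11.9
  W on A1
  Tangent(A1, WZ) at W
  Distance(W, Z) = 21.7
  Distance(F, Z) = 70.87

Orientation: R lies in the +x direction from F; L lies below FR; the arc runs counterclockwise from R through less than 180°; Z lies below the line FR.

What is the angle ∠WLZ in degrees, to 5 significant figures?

61.260°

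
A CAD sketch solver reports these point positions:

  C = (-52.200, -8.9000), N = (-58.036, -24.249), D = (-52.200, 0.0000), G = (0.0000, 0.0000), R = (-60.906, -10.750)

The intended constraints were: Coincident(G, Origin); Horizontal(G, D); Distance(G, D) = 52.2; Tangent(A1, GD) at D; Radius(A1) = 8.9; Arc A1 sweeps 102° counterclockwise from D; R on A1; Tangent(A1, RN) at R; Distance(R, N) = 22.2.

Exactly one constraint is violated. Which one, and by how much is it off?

Distance(R, N) = 22.2 — off by 8.40.

G = (0.00, 0.00) ✓; G.y = 0.00, D.y = 0.00 ✓; |GD| = 52.20 ✓; ∠(CD, DG) = 90.00° ✓; |CD| = 8.900 ✓; bearing(C→R) − bearing(C→D) = 102.0° ✓; |CR| = 8.900 ✓; ∠(CR, RN) = 89.99° ✓; |RN| = 13.80 ✗.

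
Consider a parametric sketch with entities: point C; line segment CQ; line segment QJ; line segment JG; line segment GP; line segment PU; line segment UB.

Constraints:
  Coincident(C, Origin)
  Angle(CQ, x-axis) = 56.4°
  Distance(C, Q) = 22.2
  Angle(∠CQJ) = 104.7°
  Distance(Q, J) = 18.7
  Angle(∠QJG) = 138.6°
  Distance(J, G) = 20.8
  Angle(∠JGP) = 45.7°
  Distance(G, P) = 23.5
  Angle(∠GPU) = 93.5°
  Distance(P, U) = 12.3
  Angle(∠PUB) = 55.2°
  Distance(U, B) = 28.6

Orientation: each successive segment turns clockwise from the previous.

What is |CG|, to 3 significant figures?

40.7

∠CQJ = 104.7° gives QJ at -18.9° from the x-axis; with |QJ| = 18.7, J = (30.0, 12.4). ∠QJG = 138.6° gives JG at -60.3° from the x-axis; with |JG| = 20.8, G = (40.3, -5.63). Then |CG| = |G − C| = 40.7.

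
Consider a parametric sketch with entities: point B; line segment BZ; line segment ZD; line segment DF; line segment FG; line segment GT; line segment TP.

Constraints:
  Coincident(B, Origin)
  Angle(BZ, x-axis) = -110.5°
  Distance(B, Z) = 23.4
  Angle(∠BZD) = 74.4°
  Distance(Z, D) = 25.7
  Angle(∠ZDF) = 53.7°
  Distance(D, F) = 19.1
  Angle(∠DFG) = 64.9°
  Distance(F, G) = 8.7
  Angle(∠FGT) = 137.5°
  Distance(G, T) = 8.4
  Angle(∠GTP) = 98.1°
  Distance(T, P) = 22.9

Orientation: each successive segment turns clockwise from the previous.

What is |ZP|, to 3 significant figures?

35.1

B is at the origin; BZ runs at -110.5° with length 23.4, so Z = (-8.19, -21.9). ∠BZD = 74.4° gives ZD at 144° from the x-axis; with |ZD| = 25.7, D = (-29.0, -6.78). ∠ZDF = 53.7° gives DF at 17.6° from the x-axis; with |DF| = 19.1, F = (-10.8, -1.00). ∠DFG = 64.9° gives FG at -97.5° from the x-axis; with |FG| = 8.7, G = (-11.9, -9.63). ∠FGT = 137.5° gives GT at -140° from the x-axis; with |GT| = 8.4, T = (-18.3, -15.0). ∠GTP = 98.1° gives TP at 138° from the x-axis; with |TP| = 22.9, P = (-35.4, 0.268). Then |ZP| = |P − Z| = 35.1.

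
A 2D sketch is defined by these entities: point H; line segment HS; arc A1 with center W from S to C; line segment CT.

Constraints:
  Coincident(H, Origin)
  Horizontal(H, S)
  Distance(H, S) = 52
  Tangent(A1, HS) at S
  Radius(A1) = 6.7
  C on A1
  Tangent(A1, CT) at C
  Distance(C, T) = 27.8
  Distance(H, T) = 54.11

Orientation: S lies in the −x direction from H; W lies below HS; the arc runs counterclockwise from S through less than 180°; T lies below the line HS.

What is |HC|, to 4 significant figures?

58.53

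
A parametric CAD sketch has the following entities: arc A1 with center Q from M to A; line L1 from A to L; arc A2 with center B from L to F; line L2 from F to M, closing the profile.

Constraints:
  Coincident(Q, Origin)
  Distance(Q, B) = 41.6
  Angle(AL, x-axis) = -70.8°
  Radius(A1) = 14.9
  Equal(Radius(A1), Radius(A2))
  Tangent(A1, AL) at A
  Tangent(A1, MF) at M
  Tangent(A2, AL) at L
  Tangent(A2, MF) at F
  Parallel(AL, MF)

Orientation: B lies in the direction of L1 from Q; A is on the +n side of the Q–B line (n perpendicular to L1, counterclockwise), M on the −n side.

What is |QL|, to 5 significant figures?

44.188

The slot axis is L1's direction at -70.8°, so u = (cos -70.8°, sin -70.8°) = (0.32887, -0.94438) and n = (−sin -70.8°, cos -70.8°) = (0.94438, 0.32887). Q is at the origin and B lies 41.6 along u from Q, so B = 41.6·u = (13.681, -39.286). Tangency of A1 to both parallel lines with radius 14.9 puts A and M at Q ± 14.9·n: A = (14.071, 4.9001), M = (-14.071, -4.9001). Equal radii place L and F the same way about B: L = B + 14.9·n = (27.752, -34.386), F = B − 14.9·n = (-0.39036, -44.186). Then |QL| = |L − Q| = 44.188.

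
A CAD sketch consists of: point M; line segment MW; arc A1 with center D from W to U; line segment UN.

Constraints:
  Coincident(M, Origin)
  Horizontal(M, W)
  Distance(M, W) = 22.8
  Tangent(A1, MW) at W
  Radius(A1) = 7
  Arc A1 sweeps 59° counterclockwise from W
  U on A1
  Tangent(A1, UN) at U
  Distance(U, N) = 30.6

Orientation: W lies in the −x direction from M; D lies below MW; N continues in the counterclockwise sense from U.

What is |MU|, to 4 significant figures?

29.00

M is at the origin; MW is horizontal with |MW| = 22.8 and W on the −x side, so W = (-22.80, 0.000). Since A1 is tangent to MW there, DW ⟂ MW, so D = W + (0, -7) = (-22.80, -7.000). On A1, W sits at bearing 90° from D; a 59° counterclockwise sweep puts U at bearing 149°, so U = D + 7.0·(cos 149°, sin 149°) = (-28.80, -3.395). Then |MU| = |U − M| = 29.00.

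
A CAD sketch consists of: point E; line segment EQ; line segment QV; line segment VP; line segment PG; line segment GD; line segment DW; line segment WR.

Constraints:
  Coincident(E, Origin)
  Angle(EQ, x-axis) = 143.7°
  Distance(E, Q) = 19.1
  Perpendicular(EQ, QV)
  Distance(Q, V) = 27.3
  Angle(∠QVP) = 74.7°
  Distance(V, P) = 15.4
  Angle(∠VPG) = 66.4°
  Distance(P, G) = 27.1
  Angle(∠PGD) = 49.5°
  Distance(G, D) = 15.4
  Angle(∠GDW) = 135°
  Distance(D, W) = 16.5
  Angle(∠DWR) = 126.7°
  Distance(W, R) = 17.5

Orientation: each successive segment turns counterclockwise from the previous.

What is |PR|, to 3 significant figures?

10.9

E is at the origin; EQ runs at 143.7° with length 19.1, so Q = (-15.4, 11.3). EQ ⟂ QV, so QV runs at -126°; with |QV| = 27.3, V = (-31.6, -10.7). ∠QVP = 74.7° gives VP at -21.0° from the x-axis; with |VP| = 15.4, P = (-17.2, -16.2). ∠VPG = 66.4° gives PG at 92.6° from the x-axis; with |PG| = 27.1, G = (-18.4, 10.9). ∠PGD = 49.5° gives GD at -137° from the x-axis; with |GD| = 15.4, D = (-29.7, 0.336). ∠GDW = 135.0° gives DW at -91.9° from the x-axis; with |DW| = 16.5, W = (-30.2, -16.2). ∠DWR = 126.7° gives WR at -38.6° from the x-axis; with |WR| = 17.5, R = (-16.5, -27.1). Then |PR| = |R − P| = 10.9.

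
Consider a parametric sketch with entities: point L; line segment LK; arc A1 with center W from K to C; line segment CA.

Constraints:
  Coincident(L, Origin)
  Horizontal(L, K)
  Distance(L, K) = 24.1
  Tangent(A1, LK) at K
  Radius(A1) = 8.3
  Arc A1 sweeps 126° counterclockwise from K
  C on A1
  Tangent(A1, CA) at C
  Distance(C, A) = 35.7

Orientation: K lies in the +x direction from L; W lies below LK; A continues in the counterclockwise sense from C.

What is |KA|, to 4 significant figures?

44.42

L is at the origin; LK is horizontal with |LK| = 24.1 and K on the +x side, so K = (24.10, 0.000). Tangency of A1 to LK means the radius WK is perpendicular to LK, so W = K + (0, -8.3) = (24.10, -8.300). On A1, K sits at bearing 90° from W; a 126° counterclockwise sweep puts C at bearing 216°, so C = W + 8.3·(cos 216°, sin 216°) = (17.39, -13.18). Since A1 is tangent to CA there, WC ⟂ CA, so CA runs along (−sin 216°, cos 216°); with |CA| = 35.7, A = (38.37, -42.06). Then |KA| = |A − K| = 44.42.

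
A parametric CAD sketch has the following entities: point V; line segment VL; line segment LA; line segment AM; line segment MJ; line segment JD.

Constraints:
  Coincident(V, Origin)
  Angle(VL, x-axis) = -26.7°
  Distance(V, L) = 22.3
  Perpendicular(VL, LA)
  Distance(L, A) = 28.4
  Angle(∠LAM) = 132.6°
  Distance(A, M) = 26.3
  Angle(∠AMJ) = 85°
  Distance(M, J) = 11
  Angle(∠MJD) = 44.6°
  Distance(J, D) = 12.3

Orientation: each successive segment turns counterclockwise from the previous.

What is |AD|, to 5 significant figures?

17.564

∠AMJ = 85.0° gives MJ at -154.30° from the x-axis; with |MJ| = 11.0, J = (13.475, 35.184). ∠MJD = 44.6° gives JD at -18.900° from the x-axis; with |JD| = 12.3, D = (25.111, 31.200). Then |AD| = |D − A| = 17.564.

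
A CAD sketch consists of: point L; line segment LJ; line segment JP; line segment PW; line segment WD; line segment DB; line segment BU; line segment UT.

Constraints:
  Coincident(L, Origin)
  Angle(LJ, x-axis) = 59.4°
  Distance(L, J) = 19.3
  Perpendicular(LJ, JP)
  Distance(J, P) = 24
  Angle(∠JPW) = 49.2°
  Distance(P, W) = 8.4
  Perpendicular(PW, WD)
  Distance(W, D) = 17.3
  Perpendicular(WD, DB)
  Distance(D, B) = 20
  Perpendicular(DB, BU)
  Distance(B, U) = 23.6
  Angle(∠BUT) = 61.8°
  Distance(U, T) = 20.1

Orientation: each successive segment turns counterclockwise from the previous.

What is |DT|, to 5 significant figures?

14.286

L is at the origin; LJ runs at 59.4° with length 19.3, so J = (9.8245, 16.612). LJ is perpendicular to JP, so JP runs at 149.40°; with |JP| = 24.0, P = (-10.833, 28.829). ∠JPW = 49.2° gives PW at -79.800° from the x-axis; with |PW| = 8.4, W = (-9.3458, 20.562). The perpendicularity gives WD at right angles to PW, so WD runs at 10.200°; with |WD| = 17.3, D = (7.6808, 23.626). WD ⟂ DB, so DB runs at 100.20°; with |DB| = 20.0, B = (4.1391, 43.310). The perpendicularity gives BU at right angles to DB, so BU runs at -169.80°; with |BU| = 23.6, U = (-19.088, 39.130). ∠BUT = 61.8° gives UT at -51.600° from the x-axis; with |UT| = 20.1, T = (-6.6029, 23.378). Then |DT| = |T − D| = 14.286.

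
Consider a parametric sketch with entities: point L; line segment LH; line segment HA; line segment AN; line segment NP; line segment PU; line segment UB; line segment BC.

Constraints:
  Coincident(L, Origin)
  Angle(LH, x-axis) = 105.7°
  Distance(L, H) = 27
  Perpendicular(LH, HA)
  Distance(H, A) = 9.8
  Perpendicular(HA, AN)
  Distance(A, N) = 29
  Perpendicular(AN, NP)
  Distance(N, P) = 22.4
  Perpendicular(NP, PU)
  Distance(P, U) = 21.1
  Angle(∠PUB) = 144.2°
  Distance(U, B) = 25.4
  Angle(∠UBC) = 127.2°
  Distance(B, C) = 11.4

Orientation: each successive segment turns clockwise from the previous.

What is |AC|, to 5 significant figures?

13.540

L is at the origin; LH runs at 105.7° with length 27.0, so H = (-7.3062, 25.993). LH is perpendicular to HA, so HA runs at 15.700°; with |HA| = 9.8, A = (2.1282, 28.645). HA is perpendicular to AN, so AN runs at -74.300°; with |AN| = 29.0, N = (9.9756, 0.72650). AN ⟂ NP, so NP runs at -164.30°; with |NP| = 22.4, P = (-11.589, -5.3349). NP ⟂ PU, so PU runs at 105.70°; with |PU| = 21.1, U = (-17.298, 14.978). ∠PUB = 144.2° gives UB at 69.900° from the x-axis; with |UB| = 25.4, B = (-8.5694, 38.831). ∠UBC = 127.2° gives BC at 17.100° from the x-axis; with |BC| = 11.4, C = (2.3266, 42.183). Then |AC| = |C − A| = 13.540.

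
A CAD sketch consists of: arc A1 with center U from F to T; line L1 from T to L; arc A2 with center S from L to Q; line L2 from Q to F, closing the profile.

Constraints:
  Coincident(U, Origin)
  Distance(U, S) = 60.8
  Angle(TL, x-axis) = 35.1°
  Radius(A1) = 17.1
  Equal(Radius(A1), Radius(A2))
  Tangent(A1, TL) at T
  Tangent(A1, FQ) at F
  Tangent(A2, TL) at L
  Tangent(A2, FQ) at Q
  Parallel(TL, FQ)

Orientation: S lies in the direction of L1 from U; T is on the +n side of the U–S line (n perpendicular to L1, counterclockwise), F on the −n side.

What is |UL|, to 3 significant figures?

63.2

The slot axis is L1's direction at 35.1°, so u = (cos 35.1°, sin 35.1°) = (0.818, 0.575) and n = (−sin 35.1°, cos 35.1°) = (-0.575, 0.818). U is at the origin and S lies 60.8 along u from U, so S = 60.8·u = (49.7, 35.0). Tangency of A1 to both parallel lines with radius 17.1 puts T and F at U ± 17.1·n: T = (-9.83, 14.0), F = (9.83, -14.0). Equal radii place L and Q the same way about S: L = S + 17.1·n = (39.9, 49.0), Q = S − 17.1·n = (59.6, 21.0). Then |UL| = |L − U| = 63.2.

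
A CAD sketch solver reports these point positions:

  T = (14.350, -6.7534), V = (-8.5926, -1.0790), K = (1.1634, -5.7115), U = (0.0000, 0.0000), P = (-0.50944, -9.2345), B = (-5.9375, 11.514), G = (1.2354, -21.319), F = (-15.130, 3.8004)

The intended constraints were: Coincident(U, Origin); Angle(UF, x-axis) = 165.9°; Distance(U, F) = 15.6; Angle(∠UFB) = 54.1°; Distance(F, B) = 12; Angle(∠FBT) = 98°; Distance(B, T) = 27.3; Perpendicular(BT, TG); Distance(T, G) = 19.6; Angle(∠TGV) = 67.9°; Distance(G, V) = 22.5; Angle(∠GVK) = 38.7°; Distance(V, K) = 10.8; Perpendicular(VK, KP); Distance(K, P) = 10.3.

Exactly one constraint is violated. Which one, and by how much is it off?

Distance(K, P) = 10.3 — off by 6.40.

U = (0.00, 0.00) ✓; UF at 165.9° ✓; |UF| = 15.60 ✓; ∠UFB = 54.10° ✓; |FB| = 12.00 ✓; ∠FBT = 98.00° ✓; |BT| = 27.30 ✓; ∠(BT, TG) = 90.00° ✓; |TG| = 19.60 ✓; ∠TGV = 67.90° ✓; |GV| = 22.50 ✓; ∠GVK = 38.70° ✓; |VK| = 10.80 ✓; ∠(VK, KP) = 90.00° ✓; |KP| = 3.900 ✗.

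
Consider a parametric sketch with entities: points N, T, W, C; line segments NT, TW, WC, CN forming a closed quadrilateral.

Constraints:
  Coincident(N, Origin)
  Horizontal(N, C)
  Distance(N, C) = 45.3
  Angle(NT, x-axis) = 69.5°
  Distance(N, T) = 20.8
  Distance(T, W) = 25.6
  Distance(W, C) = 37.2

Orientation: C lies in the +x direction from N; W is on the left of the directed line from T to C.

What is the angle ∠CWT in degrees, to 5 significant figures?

83.536°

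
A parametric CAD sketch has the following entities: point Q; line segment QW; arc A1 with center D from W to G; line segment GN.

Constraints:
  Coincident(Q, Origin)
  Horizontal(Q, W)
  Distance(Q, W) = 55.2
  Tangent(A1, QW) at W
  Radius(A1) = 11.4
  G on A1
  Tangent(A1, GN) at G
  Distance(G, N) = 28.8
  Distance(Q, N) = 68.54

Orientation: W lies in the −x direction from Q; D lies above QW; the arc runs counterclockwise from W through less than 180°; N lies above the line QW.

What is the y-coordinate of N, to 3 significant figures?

42.3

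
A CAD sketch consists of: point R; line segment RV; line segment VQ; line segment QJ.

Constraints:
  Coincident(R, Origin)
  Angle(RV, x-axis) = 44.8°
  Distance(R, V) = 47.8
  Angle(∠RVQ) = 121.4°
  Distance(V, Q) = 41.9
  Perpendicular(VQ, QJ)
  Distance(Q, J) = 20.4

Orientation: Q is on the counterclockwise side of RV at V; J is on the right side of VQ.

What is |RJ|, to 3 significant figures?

90.6

∠RVQ = 121.4°, so VQ runs at 44.8° + (180° − 121.4°) = 103° from the x-axis; with |VQ| = 41.9, Q = V + 41.9·(cos 103°, sin 103°) = (24.2, 74.4). VQ is perpendicular to QJ; with |QJ| = 20.4 on the right of VQ, J = Q + 20.4·(0.973, 0.232) = (44.1, 79.2). Then |RJ| = |J − R| = 90.6.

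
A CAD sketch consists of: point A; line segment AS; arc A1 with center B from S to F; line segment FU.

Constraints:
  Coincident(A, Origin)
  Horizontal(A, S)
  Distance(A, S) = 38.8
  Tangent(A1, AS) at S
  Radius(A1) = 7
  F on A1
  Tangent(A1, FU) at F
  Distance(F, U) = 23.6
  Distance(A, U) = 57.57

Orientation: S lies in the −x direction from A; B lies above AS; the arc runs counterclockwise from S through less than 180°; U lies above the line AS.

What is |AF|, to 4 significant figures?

35.65

Checks: |BF| = 7.000 ✓; ∠(BF, FU) = 90.00° ✓; |FU| = 23.60 ✓; |AU| = 57.57 ✓.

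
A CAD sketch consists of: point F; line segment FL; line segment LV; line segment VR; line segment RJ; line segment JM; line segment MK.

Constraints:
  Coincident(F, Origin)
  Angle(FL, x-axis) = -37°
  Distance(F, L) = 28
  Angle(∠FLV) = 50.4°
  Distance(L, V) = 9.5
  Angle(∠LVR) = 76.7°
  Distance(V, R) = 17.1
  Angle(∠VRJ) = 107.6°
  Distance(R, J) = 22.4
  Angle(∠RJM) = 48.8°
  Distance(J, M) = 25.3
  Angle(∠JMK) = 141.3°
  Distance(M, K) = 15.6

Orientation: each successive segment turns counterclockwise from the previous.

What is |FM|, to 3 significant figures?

30.5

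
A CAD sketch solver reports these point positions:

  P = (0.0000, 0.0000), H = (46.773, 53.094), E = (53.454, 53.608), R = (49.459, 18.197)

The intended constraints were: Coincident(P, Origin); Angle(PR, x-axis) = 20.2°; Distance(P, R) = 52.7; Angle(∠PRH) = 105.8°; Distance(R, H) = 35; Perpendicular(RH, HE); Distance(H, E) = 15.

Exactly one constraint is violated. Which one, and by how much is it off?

Distance(H, E) = 15 — off by 8.30.

P = (0.00, 0.00) ✓; PR at 20.20° ✓; |PR| = 52.70 ✓; ∠PRH = 105.8° ✓; |RH| = 35.00 ✓; ∠(RH, HE) = 90.00° ✓; |HE| = 6.701 ✗.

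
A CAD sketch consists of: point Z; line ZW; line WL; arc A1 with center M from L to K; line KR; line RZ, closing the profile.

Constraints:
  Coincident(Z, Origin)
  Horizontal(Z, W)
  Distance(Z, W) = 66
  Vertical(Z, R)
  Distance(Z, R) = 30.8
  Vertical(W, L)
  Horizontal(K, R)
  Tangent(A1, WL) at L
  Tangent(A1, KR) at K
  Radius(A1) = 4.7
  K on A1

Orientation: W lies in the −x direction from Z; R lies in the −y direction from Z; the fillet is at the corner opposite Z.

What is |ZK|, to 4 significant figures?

68.60

Z is at the origin; ZW is horizontal with |ZW| = 66.0 and W on the −x side, so W = (-66.00, 0.000). Z and R share the same x with |ZR| = 30.8 and R on the −y side, so R = (0.000, -30.80). The virtual corner opposite Z is at (-66.00, -30.80). A1 meets WL tangentially, so ML is at right angles to WL and tangency of A1 to KR means the radius MK is perpendicular to KR, with radius 4.7, so the center M sits 4.7 in from both sides at M = (-61.30, -26.10). That places the tangent points at L = (-66.00, -26.10) on WL and K = (-61.30, -30.80) on KR. Then |ZK| = |K − Z| = 68.60.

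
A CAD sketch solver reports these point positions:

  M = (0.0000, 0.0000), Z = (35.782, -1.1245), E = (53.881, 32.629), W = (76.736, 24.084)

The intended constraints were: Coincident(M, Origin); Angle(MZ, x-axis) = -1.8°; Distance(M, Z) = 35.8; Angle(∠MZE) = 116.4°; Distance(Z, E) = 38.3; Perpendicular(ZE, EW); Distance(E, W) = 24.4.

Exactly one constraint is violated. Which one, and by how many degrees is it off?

Perpendicular(ZE, EW) — off by 7.70°.

M = (0.00, 0.00) ✓; MZ at -1.800° ✓; |MZ| = 35.80 ✓; ∠MZE = 116.4° ✓; |ZE| = 38.30 ✓; ∠(ZE, EW) = 82.30° ✗; |EW| = 24.40 ✓.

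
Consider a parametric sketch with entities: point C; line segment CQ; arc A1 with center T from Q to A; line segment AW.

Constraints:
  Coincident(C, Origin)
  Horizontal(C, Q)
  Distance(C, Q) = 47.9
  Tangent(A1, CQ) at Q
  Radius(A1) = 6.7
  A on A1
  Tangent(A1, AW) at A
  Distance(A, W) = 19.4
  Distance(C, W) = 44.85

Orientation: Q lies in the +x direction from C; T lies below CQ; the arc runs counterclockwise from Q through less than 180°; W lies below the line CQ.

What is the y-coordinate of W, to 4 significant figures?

-24.45

Checks: ∠(TQ, QC) = 90.00° ✓; |TQ| = 6.700 ✓; |TA| = 6.700 ✓; ∠(TA, AW) = 90.00° ✓; |AW| = 19.40 ✓; |CW| = 44.85 ✓.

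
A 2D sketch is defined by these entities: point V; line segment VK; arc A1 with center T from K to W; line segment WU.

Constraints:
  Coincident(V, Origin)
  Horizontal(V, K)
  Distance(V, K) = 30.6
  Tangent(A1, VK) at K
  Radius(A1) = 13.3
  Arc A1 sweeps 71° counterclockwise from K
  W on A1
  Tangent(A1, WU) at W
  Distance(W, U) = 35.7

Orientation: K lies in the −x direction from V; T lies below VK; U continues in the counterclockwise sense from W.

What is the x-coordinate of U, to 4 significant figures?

-54.80

On A1, K sits at bearing 90° from T; a 71° counterclockwise sweep puts W at bearing 161°, so W = T + 13.3·(cos 161°, sin 161°) = (-43.18, -8.970). The tangent condition forces TW to be normal to WU, so WU runs along (−sin 161°, cos 161°); with |WU| = 35.7, U = (-54.80, -42.72). So U.x = -54.80.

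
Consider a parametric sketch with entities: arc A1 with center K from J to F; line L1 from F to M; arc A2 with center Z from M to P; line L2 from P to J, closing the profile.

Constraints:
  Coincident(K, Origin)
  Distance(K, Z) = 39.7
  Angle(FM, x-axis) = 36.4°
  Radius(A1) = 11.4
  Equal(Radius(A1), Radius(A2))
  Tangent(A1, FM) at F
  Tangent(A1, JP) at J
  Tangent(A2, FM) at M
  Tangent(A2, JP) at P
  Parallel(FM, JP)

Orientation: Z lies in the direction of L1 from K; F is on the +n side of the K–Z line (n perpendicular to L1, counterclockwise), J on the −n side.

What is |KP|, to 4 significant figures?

41.30

Tangency of A1 to both parallel lines with radius 11.4 puts F and J at K ± 11.4·n: F = (-6.765, 9.176), J = (6.765, -9.176). Equal radii place M and P the same way about Z: M = Z + 11.4·n = (25.19, 32.73), P = Z − 11.4·n = (38.72, 14.38). Then |KP| = |P − K| = 41.30.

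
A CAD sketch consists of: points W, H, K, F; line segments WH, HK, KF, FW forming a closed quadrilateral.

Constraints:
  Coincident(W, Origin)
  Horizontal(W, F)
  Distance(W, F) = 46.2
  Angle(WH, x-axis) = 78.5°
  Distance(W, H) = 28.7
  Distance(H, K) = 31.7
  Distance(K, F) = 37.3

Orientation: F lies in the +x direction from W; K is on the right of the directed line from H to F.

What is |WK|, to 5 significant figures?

9.6727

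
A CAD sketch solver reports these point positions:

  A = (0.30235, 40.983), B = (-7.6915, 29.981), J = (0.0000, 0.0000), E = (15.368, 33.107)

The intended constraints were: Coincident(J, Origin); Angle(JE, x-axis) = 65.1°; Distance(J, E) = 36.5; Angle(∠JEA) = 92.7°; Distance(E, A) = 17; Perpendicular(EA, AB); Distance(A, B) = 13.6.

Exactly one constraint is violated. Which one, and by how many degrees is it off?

Perpendicular(EA, AB) — off by 8.40°.

J = (0.00, 0.00) ✓; JE at 65.10° ✓; |JE| = 36.50 ✓; ∠JEA = 92.70° ✓; |EA| = 17.00 ✓; ∠(EA, AB) = 81.60° ✗; |AB| = 13.60 ✓.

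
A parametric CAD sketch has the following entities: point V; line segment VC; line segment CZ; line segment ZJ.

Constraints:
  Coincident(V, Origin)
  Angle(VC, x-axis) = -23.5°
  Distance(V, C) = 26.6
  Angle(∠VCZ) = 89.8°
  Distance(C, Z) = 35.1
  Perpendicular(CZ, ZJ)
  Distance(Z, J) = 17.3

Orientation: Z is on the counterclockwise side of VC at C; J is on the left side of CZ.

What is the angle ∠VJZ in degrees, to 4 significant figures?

104.9°

V is at the origin; VC runs at -23.5° with length 26.6, so C = 26.6·(cos -23.5°, sin -23.5°) = (24.39, -10.61). ∠VCZ = 89.8°, so CZ runs at -23.5° + (180° − 89.8°) = 66.70° from the x-axis; with |CZ| = 35.1, Z = C + 35.1·(cos 66.70°, sin 66.70°) = (38.28, 21.63). CZ is perpendicular to ZJ; with |ZJ| = 17.3 on the left of CZ, J = Z + 17.3·(-0.9184, 0.3955) = (22.39, 28.47). Then cos ∠VJZ = JV·JZ / (|JV||JZ|), giving 104.9°.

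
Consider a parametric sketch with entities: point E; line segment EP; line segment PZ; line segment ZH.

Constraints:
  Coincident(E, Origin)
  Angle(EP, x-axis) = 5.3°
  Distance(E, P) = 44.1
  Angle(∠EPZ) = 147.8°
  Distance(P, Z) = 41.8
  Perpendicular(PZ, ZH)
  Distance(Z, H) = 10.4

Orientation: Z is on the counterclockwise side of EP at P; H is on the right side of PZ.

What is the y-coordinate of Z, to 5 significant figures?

29.520

E is at the origin; EP runs at 5.3° with length 44.1, so P = 44.1·(cos 5.3°, sin 5.3°) = (43.911, 4.0735). ∠EPZ = 147.8°, so PZ runs at 5.3° + (180° − 147.8°) = 37.500° from the x-axis; with |PZ| = 41.8, Z = P + 41.8·(cos 37.500°, sin 37.500°) = (77.074, 29.520). So Z.y = 29.520.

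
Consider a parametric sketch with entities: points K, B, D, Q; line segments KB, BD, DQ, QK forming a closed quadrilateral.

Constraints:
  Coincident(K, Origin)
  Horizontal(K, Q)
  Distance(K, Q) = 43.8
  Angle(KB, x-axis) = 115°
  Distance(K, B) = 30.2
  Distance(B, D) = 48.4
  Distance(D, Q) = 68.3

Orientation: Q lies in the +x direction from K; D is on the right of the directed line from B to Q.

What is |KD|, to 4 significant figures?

29.48

K is at the origin; K and Q share the same y with |KQ| = 43.8 and Q in +x, so Q = (43.8, 0). KB runs at 115.0° with |KB| = 30.2, so B = (-12.76, 27.37). D is determined by |BD| = 48.4 and |DQ| = 68.3 together: it lies at the intersection of circle(B, 48.4) and circle(Q, 68.3). With |BQ| = 62.84, the foot of the radical line on BQ is 12.94 from B and the perpendicular offset is √(48.4² − 12.94²) = 46.64. Taking the right-of-BQ solution: D = (-21.43, -20.25).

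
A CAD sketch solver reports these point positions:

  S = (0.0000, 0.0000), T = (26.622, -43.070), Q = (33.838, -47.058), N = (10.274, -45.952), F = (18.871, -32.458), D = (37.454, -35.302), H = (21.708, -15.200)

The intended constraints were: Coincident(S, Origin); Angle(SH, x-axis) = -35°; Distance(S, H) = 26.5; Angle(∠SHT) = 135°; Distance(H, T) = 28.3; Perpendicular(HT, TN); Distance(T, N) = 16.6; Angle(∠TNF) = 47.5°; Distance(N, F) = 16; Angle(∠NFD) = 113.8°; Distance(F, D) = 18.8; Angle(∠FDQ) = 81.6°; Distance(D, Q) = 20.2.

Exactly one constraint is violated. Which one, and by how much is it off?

Distance(D, Q) = 20.2 — off by 7.90.

S = (0.00, 0.00) ✓; SH at -35.00° ✓; |SH| = 26.50 ✓; ∠SHT = 135.0° ✓; |HT| = 28.30 ✓; ∠(HT, TN) = 90.00° ✓; |TN| = 16.60 ✓; ∠TNF = 47.50° ✓; |NF| = 16.00 ✓; ∠NFD = 113.8° ✓; |FD| = 18.80 ✓; ∠FDQ = 81.60° ✓; |DQ| = 12.30 ✗.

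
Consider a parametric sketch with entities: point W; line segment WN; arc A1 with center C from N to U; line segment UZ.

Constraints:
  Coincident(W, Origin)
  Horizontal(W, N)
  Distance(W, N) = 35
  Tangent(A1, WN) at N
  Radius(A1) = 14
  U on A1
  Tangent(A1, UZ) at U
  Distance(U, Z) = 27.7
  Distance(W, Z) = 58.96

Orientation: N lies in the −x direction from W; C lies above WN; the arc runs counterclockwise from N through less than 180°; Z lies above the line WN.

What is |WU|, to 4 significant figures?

31.72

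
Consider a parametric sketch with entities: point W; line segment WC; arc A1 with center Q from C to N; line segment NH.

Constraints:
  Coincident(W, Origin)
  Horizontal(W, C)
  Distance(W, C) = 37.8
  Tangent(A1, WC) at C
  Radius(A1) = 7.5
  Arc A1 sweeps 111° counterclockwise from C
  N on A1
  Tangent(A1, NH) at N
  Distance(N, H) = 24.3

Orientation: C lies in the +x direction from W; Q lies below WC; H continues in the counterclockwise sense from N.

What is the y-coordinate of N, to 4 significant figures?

-10.19

W is at the origin; W and C share the same y with |WC| = 37.8 and C on the +x side, so C = (37.80, 0.000). Since A1 is tangent to WC there, QC ⟂ WC, so Q = C + (0, -7.5) = (37.80, -7.500). On A1, C sits at bearing 90° from Q; a 111° counterclockwise sweep puts N at bearing 201°, so N = Q + 7.5·(cos 201°, sin 201°) = (30.80, -10.19). So N.y = -10.19.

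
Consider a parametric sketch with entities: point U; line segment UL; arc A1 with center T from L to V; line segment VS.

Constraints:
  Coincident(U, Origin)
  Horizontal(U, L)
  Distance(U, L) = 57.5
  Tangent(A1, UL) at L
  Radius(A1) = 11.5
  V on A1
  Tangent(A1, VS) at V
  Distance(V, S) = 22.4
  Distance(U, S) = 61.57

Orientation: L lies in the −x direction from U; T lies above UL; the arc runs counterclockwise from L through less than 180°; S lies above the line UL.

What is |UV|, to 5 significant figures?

48.142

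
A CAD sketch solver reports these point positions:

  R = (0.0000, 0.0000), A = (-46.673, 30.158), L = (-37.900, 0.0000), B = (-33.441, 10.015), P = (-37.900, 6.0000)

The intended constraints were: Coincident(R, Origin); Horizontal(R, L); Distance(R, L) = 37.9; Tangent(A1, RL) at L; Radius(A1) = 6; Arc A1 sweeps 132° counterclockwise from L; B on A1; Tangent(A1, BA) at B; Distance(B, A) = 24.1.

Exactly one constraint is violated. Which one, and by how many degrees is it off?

Tangent(A1, BA) at B — off by 8.70°.

R = (0.00, 0.00) ✓; R.y = 0.00, L.y = 0.00 ✓; |RL| = 37.90 ✓; ∠(PL, LR) = 90.00° ✓; |PL| = 6.000 ✓; bearing(P→B) − bearing(P→L) = 132.0° ✓; |PB| = 6.000 ✓; ∠(PB, BA) = 98.70° ✗; |BA| = 24.10 ✓.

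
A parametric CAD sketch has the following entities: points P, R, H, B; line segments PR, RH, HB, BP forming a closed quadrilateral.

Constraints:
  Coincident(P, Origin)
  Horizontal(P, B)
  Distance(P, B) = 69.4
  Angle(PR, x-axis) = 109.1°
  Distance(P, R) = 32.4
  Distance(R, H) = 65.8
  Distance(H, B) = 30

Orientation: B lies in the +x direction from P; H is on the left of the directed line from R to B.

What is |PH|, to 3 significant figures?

61.0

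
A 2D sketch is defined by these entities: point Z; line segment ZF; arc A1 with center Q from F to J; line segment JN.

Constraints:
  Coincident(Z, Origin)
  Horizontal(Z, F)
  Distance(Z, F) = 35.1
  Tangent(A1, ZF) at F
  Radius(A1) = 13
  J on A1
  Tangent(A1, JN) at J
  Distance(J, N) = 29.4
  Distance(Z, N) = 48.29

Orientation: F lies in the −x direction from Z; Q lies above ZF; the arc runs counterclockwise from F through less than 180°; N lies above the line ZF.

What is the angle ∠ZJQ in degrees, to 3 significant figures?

148°

Z is at the origin; ZF is horizontal with |ZF| = 35.1 and F on the −x side, so F = (-35.1, 0.00). Tangency of A1 to ZF means the radius QF is perpendicular to ZF, so Q = F + (0, 13) = (-35.1, 13.0). Since QJ ⟂ JN (tangency), |QN| = √(13.0² + 29.4²) = 32.1 regardless of where J sits on A1. So N lies on both circle(Z, 48.29) and circle(Q, 32.1); the above-ZF intersection is N = (-22.7, 42.6). J is the foot of the tangent from N: J = (-22.1, 13.2).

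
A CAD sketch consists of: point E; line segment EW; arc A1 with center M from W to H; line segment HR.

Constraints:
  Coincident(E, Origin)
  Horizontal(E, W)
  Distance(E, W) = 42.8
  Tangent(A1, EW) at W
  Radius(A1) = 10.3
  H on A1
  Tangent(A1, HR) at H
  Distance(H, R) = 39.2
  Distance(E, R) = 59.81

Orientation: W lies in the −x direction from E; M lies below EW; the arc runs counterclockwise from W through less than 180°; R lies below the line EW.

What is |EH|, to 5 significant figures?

54.045

E is at the origin; E and W share the same y with |EW| = 42.8 and W on the −x side, so W = (-42.800, 0.0000). The tangent condition forces MW to be normal to EW, so M = W + (0, -10.3) = (-42.800, -10.300). Since MH ⟂ HR (tangency), |MR| = √(10.3² + 39.2²) = 40.531 regardless of where H sits on A1. So R lies on both circle(E, 59.81) and circle(M, 40.531); the below-EW intersection is R = (-33.279, -49.696). H is the foot of the tangent from R: H = (-51.868, -15.184).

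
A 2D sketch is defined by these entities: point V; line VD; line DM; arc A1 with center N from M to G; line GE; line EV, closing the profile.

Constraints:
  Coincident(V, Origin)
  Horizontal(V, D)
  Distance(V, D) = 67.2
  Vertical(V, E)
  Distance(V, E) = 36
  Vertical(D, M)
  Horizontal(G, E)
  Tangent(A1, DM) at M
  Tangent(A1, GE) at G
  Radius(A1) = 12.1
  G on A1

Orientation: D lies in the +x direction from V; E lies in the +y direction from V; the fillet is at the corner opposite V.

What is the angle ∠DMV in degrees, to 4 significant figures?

70.42°

The virtual corner opposite V is at (67.20, 36.00). Tangency of A1 to DM means the radius NM is perpendicular to DM and tangency of A1 to GE means the radius NG is perpendicular to GE, with radius 12.1, so the center N sits 12.1 in from both sides at N = (55.10, 23.90). That places the tangent points at M = (67.20, 23.90) on DM and G = (55.10, 36.00) on GE. Then cos ∠DMV = MD·MV / (|MD||MV|), giving 70.42°.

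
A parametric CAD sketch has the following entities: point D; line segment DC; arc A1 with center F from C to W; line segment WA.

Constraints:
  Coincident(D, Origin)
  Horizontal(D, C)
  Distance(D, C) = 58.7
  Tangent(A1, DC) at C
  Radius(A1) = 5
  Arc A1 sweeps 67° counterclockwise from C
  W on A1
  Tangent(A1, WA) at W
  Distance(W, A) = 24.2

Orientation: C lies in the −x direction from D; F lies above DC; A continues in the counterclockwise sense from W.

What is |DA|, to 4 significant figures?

51.32

D is at the origin; DC is horizontal with |DC| = 58.7 and C on the −x side, so C = (-58.70, 0.000). A1 meets DC tangentially, so FC is at right angles to DC, so F = C + (0, 5) = (-58.70, 5.000). On A1, C sits at bearing -90° from F; a 67° counterclockwise sweep puts W at bearing -23°, so W = F + 5.0·(cos -23°, sin -23°) = (-54.10, 3.046). Tangency of A1 to WA means the radius FW is perpendicular to WA, so WA runs along (−sin -23°, cos -23°); with |WA| = 24.2, A = (-44.64, 25.32). Then |DA| = |A − D| = 51.32.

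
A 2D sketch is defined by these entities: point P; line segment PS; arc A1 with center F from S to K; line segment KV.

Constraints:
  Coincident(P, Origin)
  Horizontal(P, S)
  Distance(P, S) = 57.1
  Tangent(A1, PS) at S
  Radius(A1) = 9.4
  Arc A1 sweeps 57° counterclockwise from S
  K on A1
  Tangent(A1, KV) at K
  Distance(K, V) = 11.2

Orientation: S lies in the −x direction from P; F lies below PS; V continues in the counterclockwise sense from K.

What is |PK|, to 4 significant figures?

65.12

Since A1 is tangent to PS there, FS ⟂ PS, so F = S + (0, -9.4) = (-57.10, -9.400). On A1, S sits at bearing 90° from F; a 57° counterclockwise sweep puts K at bearing 147°, so K = F + 9.4·(cos 147°, sin 147°) = (-64.98, -4.280). Then |PK| = |K − P| = 65.12.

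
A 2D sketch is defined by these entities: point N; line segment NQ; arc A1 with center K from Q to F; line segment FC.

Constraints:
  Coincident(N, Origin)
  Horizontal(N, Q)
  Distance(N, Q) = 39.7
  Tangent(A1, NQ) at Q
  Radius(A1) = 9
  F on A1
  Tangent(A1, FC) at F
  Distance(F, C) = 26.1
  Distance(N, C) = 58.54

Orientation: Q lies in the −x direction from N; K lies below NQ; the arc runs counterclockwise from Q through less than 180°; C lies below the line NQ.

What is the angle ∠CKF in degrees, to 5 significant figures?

70.974°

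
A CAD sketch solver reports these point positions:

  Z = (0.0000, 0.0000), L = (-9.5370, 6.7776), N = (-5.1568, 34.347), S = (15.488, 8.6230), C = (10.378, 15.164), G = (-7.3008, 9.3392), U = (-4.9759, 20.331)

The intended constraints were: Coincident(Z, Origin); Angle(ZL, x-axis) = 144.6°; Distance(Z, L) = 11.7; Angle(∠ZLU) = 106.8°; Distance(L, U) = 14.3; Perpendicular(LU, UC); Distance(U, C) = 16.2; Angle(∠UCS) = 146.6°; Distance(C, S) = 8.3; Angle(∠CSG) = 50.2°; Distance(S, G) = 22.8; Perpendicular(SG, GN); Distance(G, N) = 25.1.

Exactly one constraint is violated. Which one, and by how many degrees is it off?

Perpendicular(SG, GN) — off by 3.10°.

Z = (0.00, 0.00) ✓; ZL at 144.6° ✓; |ZL| = 11.70 ✓; ∠ZLU = 106.8° ✓; |LU| = 14.30 ✓; ∠(LU, UC) = 90.00° ✓; |UC| = 16.20 ✓; ∠UCS = 146.6° ✓; |CS| = 8.300 ✓; ∠CSG = 50.20° ✓; |SG| = 22.80 ✓; ∠(SG, GN) = 93.10° ✗; |GN| = 25.10 ✓.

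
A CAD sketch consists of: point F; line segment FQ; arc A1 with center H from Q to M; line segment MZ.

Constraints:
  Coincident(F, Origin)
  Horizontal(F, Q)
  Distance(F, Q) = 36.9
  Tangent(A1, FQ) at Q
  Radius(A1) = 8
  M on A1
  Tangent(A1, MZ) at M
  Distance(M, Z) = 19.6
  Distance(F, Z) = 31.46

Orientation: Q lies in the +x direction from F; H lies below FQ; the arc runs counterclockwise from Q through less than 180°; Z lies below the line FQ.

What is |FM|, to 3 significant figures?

30.0

F is at the origin; F and Q share the same y with |FQ| = 36.9 and Q on the +x side, so Q = (36.9, 0.00). Tangency of A1 to FQ means the radius HQ is perpendicular to FQ, so H = Q + (0, -8) = (36.9, -8.00). Since HM ⟂ MZ (tangency), |HZ| = √(8.0² + 19.6²) = 21.2 regardless of where M sits on A1. So Z lies on both circle(F, 31.46) and circle(H, 21.2); the below-FQ intersection is Z = (21.7, -22.8). M is the foot of the tangent from Z: M = (29.6, -4.80).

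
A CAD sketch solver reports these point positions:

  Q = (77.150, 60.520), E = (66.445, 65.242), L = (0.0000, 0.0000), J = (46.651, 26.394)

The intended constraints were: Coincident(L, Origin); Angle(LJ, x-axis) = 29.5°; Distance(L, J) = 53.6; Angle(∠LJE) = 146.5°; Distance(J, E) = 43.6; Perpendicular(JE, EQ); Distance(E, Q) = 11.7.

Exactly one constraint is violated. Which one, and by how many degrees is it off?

Perpendicular(JE, EQ) — off by 3.20°.

L = (0.00, 0.00) ✓; LJ at 29.50° ✓; |LJ| = 53.60 ✓; ∠LJE = 146.5° ✓; |JE| = 43.60 ✓; ∠(JE, EQ) = 86.80° ✗; |EQ| = 11.70 ✓.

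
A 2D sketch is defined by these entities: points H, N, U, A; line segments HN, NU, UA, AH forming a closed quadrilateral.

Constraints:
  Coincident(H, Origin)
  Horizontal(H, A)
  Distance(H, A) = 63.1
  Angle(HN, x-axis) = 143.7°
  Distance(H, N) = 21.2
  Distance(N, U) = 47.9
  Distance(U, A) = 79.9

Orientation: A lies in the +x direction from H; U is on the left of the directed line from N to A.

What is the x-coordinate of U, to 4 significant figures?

5.131

H is at the origin; HA is horizontal with |HA| = 63.1 and A in +x, so A = (63.1, 0). HN runs at 143.7° with |HN| = 21.2, so N = (-17.09, 12.55). U is determined by |NU| = 47.9 and |UA| = 79.9 together: it lies at the intersection of circle(N, 47.9) and circle(A, 79.9). With |NA| = 81.16, the foot of the radical line on NA is 15.39 from N and the perpendicular offset is √(47.9² − 15.39²) = 45.36. Taking the left-of-NA solution: U = (5.131, 54.99).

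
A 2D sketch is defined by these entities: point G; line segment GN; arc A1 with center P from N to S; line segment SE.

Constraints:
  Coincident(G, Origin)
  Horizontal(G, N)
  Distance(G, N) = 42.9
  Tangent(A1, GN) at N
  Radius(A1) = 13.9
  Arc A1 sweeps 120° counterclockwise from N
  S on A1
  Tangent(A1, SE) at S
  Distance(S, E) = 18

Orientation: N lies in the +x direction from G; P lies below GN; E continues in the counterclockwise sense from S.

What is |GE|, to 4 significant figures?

54.01

On A1, N sits at bearing 90° from P; a 120° counterclockwise sweep puts S at bearing 210°, so S = P + 13.9·(cos 210°, sin 210°) = (30.86, -20.85). A1 meets SE tangentially, so PS is at right angles to SE, so SE runs along (−sin 210°, cos 210°); with |SE| = 18.0, E = (39.86, -36.44). Then |GE| = |E − G| = 54.01.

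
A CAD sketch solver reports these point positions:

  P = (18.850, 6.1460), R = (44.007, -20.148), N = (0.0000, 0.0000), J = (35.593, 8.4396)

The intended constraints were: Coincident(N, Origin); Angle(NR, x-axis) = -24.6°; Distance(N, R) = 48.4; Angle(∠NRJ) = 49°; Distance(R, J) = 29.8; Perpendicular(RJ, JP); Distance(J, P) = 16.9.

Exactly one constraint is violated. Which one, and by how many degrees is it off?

Perpendicular(RJ, JP) — off by 8.60°.

N = (0.00, 0.00) ✓; NR at -24.60° ✓; |NR| = 48.40 ✓; ∠NRJ = 49.00° ✓; |RJ| = 29.80 ✓; ∠(RJ, JP) = 81.40° ✗; |JP| = 16.90 ✓.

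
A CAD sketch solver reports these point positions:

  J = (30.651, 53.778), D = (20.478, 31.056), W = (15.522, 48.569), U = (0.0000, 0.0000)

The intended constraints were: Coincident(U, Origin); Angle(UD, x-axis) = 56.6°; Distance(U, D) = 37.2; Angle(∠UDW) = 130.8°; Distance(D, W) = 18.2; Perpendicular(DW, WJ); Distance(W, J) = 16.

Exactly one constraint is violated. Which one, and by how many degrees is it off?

Perpendicular(DW, WJ) — off by 3.20°.

U = (0.00, 0.00) ✓; UD at 56.60° ✓; |UD| = 37.20 ✓; ∠UDW = 130.8° ✓; |DW| = 18.20 ✓; ∠(DW, WJ) = 86.80° ✗; |WJ| = 16.00 ✓.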